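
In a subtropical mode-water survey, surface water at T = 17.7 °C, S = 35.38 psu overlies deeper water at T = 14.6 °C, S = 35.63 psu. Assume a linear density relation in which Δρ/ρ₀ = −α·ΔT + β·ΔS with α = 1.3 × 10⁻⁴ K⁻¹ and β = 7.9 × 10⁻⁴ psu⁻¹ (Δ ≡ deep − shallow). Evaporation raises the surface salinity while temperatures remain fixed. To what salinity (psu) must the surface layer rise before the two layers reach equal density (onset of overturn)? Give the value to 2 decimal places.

Neutral buoyancy requires −α(T_deep − T_surf) + β(S_deep − S_surf′) = 0.
S_surf′ = S_deep − (α/β)·ΔT = 35.63 − (1.3 × 10⁻⁴/7.9 × 10⁻⁴)·(-3.1) = 36.1401 psu.
Increase required: 36.1401 − 35.38 = 0.7601 psu.

36.14 psu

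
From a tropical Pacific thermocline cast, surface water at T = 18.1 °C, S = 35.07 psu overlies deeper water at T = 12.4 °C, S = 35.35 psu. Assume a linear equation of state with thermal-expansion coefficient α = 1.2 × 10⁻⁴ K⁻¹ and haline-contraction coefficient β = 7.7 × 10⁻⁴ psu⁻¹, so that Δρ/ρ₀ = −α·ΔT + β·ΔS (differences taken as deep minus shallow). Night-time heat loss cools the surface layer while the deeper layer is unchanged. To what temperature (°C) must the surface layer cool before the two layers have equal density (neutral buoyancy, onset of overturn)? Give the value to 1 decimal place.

10.6 °C

Neutral buoyancy requires Δρ = 0, i.e. −α(T_deep − T_surf′) + β(S_deep − S_surf) = 0.
T_surf′ = T_deep − (β/α)·ΔS = 12.4 − (7.7 × 10⁻⁴/1.2 × 10⁻⁴)·(+0.28) = 10.603 °C.
Cooling required: 18.1 − (10.603) = 7.497 °C.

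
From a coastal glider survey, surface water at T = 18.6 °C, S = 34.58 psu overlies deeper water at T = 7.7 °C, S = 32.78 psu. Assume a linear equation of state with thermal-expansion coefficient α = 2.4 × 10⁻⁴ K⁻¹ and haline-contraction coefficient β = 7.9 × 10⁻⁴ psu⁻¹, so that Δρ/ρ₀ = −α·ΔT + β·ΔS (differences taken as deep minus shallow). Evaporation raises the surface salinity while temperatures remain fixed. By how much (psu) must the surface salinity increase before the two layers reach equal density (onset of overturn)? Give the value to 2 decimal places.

1.51 psu

Neutral buoyancy requires −α(T_deep − T_surf) + β(S_deep − S_surf′) = 0.
S_surf′ = S_deep − (α/β)·ΔT = 32.78 − (2.4 × 10⁻⁴/7.9 × 10⁻⁴)·(-10.9) = 36.0914 psu.
Increase required: 36.0914 − 34.58 = 1.5114 psu.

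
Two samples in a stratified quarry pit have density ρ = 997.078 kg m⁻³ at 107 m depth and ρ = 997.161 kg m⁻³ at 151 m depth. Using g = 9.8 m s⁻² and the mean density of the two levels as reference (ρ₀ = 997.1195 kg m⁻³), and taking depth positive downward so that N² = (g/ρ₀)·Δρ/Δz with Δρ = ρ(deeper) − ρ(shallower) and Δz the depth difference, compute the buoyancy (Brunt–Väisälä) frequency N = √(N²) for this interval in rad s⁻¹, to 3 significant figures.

Δρ = 997.161 − 997.078 = 0.083 kg m⁻³ over Δz = 151 − 107 = 44 m.
N² = (9.8/997.1195) × (0.083/44) = 1.8540 × 10⁻⁵ s⁻².
N = √(1.8540 × 10⁻⁵) = 4.3058 × 10⁻³ rad s⁻¹ ≈ 4.31 × 10⁻³ rad s⁻¹.

4.31 × 10⁻³ rad s⁻¹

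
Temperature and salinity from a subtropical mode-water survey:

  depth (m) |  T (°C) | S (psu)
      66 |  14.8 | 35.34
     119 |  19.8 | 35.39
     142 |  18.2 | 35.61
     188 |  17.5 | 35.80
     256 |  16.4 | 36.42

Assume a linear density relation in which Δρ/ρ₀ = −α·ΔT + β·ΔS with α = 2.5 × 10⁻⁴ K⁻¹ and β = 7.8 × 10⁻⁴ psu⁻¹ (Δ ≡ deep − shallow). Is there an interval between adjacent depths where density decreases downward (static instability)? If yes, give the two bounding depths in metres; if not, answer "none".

Evaluate Δρ/ρ₀ = −αΔT + βΔS across each adjacent pair:
  66–119 m: −αΔT+βΔS = −(2.5 × 10⁻⁴)(+5.0)+(7.8 × 10⁻⁴)(+0.05) = -1.2 × 10⁻³ → UNSTABLE
  119–142 m: −αΔT+βΔS = −(2.5 × 10⁻⁴)(-1.6)+(7.8 × 10⁻⁴)(+0.22) = 5.7 × 10⁻⁴ → stable
  142–188 m: −αΔT+βΔS = −(2.5 × 10⁻⁴)(-0.7)+(7.8 × 10⁻⁴)(+0.19) = 3.2 × 10⁻⁴ → stable
  188–256 m: −αΔT+βΔS = −(2.5 × 10⁻⁴)(-1.1)+(7.8 × 10⁻⁴)(+0.62) = 7.6 × 10⁻⁴ → stable
The 66–119 m interval has Δρ < 0: lighter water underlies denser water.

66–119 m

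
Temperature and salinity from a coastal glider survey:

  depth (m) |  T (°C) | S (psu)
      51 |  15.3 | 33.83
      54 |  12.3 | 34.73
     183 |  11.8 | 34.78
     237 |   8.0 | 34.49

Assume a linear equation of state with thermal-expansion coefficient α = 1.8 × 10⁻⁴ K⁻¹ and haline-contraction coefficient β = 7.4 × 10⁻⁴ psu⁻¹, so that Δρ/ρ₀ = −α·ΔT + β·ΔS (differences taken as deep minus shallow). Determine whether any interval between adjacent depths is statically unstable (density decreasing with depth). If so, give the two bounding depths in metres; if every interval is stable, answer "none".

Evaluate Δρ/ρ₀ = −αΔT + βΔS across each adjacent pair:
  51–54 m: −αΔT+βΔS = −(1.8 × 10⁻⁴)(-3.0)+(7.4 × 10⁻⁴)(+0.90) = 1.2 × 10⁻³ → stable
  54–183 m: −αΔT+βΔS = −(1.8 × 10⁻⁴)(-0.5)+(7.4 × 10⁻⁴)(+0.05) = 1.3 × 10⁻⁴ → stable
  183–237 m: −αΔT+βΔS = −(1.8 × 10⁻⁴)(-3.8)+(7.4 × 10⁻⁴)(-0.29) = 4.7 × 10⁻⁴ → stable
Every interval has Δρ > 0: the column is stably stratified throughout.

none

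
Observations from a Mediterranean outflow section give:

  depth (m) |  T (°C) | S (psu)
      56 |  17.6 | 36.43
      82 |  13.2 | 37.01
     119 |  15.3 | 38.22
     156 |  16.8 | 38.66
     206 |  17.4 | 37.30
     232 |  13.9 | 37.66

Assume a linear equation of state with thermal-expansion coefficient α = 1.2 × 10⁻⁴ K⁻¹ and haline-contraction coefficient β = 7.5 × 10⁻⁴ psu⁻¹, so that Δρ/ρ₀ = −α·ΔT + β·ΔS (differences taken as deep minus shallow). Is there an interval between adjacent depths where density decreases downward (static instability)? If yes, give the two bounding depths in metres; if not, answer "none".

156–206 m

Evaluate Δρ/ρ₀ = −αΔT + βΔS across each adjacent pair:
  56–82 m: −αΔT+βΔS = −(1.2 × 10⁻⁴)(-4.4)+(7.5 × 10⁻⁴)(+0.58) = 9.6 × 10⁻⁴ → stable
  82–119 m: −αΔT+βΔS = −(1.2 × 10⁻⁴)(+2.1)+(7.5 × 10⁻⁴)(+1.21) = 6.6 × 10⁻⁴ → stable
  119–156 m: −αΔT+βΔS = −(1.2 × 10⁻⁴)(+1.5)+(7.5 × 10⁻⁴)(+0.44) = 1.5 × 10⁻⁴ → stable
  156–206 m: −αΔT+βΔS = −(1.2 × 10⁻⁴)(+0.6)+(7.5 × 10⁻⁴)(-1.36) = -1.1 × 10⁻³ → UNSTABLE
  206–232 m: −αΔT+βΔS = −(1.2 × 10⁻⁴)(-3.5)+(7.5 × 10⁻⁴)(+0.36) = 6.9 × 10⁻⁴ → stable
The 156–206 m interval has Δρ < 0: lighter water underlies denser water.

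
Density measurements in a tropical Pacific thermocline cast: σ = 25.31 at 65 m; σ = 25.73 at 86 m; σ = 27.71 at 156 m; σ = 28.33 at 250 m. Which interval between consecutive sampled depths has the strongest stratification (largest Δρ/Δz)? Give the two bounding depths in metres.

Compute the density gradient over each adjacent pair:
  65–86 m: Δρ/Δz = 0.42/21 = 0.020 kg m⁻⁴
  86–156 m: Δρ/Δz = 1.98/70 = 0.028 kg m⁻⁴
  156–250 m: Δρ/Δz = 0.62/94 = 6.6 × 10⁻³ kg m⁻⁴
The largest gradient is in the 86–156 m interval — the pycnocline.

86–156 m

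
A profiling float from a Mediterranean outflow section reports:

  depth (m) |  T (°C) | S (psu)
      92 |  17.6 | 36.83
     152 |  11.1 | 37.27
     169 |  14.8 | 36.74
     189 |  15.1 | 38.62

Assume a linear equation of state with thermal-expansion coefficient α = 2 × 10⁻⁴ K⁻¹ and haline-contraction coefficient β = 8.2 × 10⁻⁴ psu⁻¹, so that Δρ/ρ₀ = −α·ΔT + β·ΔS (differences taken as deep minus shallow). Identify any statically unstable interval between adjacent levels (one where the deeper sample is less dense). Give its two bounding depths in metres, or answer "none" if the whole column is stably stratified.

Evaluate Δρ/ρ₀ = −αΔT + βΔS across each adjacent pair:
  92–152 m: −αΔT+βΔS = −(2 × 10⁻⁴)(-6.5)+(8.2 × 10⁻⁴)(+0.44) = 1.7 × 10⁻³ → stable
  152–169 m: −αΔT+βΔS = −(2 × 10⁻⁴)(+3.7)+(8.2 × 10⁻⁴)(-0.53) = -1.2 × 10⁻³ → UNSTABLE
  169–189 m: −αΔT+βΔS = −(2 × 10⁻⁴)(+0.3)+(8.2 × 10⁻⁴)(+1.88) = 1.5 × 10⁻³ → stable
The 152–169 m interval has Δρ < 0: lighter water underlies denser water.

152–169 m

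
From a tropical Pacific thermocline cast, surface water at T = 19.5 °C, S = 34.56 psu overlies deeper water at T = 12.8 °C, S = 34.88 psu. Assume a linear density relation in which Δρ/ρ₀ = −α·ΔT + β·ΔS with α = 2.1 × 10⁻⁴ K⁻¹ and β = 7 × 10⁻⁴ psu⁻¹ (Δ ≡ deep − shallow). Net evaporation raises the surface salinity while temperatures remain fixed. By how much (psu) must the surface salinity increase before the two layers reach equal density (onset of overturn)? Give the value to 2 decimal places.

Neutral buoyancy requires −α(T_deep − T_surf) + β(S_deep − S_surf′) = 0.
S_surf′ = S_deep − (α/β)·ΔT = 34.88 − (2.1 × 10⁻⁴/7 × 10⁻⁴)·(-6.7) = 36.8900 psu.
Increase required: 36.8900 − 34.56 = 2.3300 psu.

2.33 psu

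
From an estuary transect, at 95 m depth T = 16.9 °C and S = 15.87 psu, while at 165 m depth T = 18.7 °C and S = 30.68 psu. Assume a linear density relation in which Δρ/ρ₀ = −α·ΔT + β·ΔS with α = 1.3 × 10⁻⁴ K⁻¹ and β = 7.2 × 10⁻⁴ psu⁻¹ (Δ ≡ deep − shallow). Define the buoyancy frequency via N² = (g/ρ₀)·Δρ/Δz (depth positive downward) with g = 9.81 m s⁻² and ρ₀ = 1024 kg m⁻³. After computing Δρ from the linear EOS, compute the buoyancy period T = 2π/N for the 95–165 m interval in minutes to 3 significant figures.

2.74 min

ΔT = +1.8 K, ΔS = +14.81 psu (deep − shallow).
Δρ/ρ₀ = −αΔT + βΔS = -2.34 × 10⁻⁴ + 0.0106632 = 0.0104292, so Δρ ≈ 10.68 kg m⁻³.
N² = (g/ρ₀)·Δρ/Δz = g·(Δρ/ρ₀)/Δz = 9.81 × 0.0104292 / 70 = 1.4616 × 10⁻³ s⁻².
N = √(1.4616 × 10⁻³) = 0.038231 rad s⁻¹ → T = 2π/N = 164.35 s = 2.7392 min ≈ 2.74 min.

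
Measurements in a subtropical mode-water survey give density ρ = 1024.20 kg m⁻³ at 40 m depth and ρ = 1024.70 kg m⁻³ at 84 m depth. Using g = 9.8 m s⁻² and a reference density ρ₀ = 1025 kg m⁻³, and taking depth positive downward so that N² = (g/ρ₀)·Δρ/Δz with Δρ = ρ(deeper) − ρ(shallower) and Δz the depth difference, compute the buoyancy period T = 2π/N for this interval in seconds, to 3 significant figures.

603 s

Δρ = 1024.70 − 1024.20 = 0.50 kg m⁻³ over Δz = 84 − 40 = 44 m.
N² = (9.8/1025) × (0.50/44) = 1.0865 × 10⁻⁴ s⁻².
N = √(1.0865 × 10⁻⁴) = 0.010424 rad s⁻¹, so T = 2π/N = 602.76 s ≈ 603 s.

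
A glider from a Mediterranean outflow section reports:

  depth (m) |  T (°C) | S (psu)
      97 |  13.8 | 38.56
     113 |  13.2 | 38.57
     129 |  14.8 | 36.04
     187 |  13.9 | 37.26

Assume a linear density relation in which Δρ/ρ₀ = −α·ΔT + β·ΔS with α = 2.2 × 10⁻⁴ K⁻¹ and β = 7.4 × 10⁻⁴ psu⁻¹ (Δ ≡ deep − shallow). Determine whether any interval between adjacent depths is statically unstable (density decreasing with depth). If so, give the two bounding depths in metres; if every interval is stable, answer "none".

Evaluate Δρ/ρ₀ = −αΔT + βΔS across each adjacent pair:
  97–113 m: −αΔT+βΔS = −(2.2 × 10⁻⁴)(-0.6)+(7.4 × 10⁻⁴)(+0.01) = 1.4 × 10⁻⁴ → stable
  113–129 m: −αΔT+βΔS = −(2.2 × 10⁻⁴)(+1.6)+(7.4 × 10⁻⁴)(-2.53) = -2.2 × 10⁻³ → UNSTABLE
  129–187 m: −αΔT+βΔS = −(2.2 × 10⁻⁴)(-0.9)+(7.4 × 10⁻⁴)(+1.22) = 1.1 × 10⁻³ → stable
The 113–129 m interval has Δρ < 0: lighter water underlies denser water.

113–129 m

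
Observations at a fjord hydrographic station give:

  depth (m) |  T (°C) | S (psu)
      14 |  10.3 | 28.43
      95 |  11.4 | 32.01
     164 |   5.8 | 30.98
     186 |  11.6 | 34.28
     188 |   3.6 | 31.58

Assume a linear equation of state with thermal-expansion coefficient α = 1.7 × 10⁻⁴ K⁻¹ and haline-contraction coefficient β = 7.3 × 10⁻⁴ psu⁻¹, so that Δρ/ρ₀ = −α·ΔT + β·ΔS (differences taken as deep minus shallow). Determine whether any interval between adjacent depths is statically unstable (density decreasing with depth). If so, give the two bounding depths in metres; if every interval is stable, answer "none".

186–188 m

Evaluate Δρ/ρ₀ = −αΔT + βΔS across each adjacent pair:
  14–95 m: −αΔT+βΔS = −(1.7 × 10⁻⁴)(+1.1)+(7.3 × 10⁻⁴)(+3.58) = 2.4 × 10⁻³ → stable
  95–164 m: −αΔT+βΔS = −(1.7 × 10⁻⁴)(-5.6)+(7.3 × 10⁻⁴)(-1.03) = 2.0 × 10⁻⁴ → stable
  164–186 m: −αΔT+βΔS = −(1.7 × 10⁻⁴)(+5.8)+(7.3 × 10⁻⁴)(+3.30) = 1.4 × 10⁻³ → stable
  186–188 m: −αΔT+βΔS = −(1.7 × 10⁻⁴)(-8.0)+(7.3 × 10⁻⁴)(-2.70) = -6.1 × 10⁻⁴ → UNSTABLE
The 186–188 m interval has Δρ < 0: lighter water underlies denser water.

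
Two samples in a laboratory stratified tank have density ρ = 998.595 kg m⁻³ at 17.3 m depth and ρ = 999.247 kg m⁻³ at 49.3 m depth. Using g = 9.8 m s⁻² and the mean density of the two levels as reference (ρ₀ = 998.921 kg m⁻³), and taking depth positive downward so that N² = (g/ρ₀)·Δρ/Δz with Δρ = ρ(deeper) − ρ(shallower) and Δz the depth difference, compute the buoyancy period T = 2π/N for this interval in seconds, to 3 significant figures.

Δρ = 999.247 − 998.595 = 0.652 kg m⁻³ over Δz = 49.3 − 17.3 = 32 m.
N² = (9.8/998.921) × (0.652/32) = 1.9989 × 10⁻⁴ s⁻².
N = √(1.9989 × 10⁻⁴) = 0.014138 rad s⁻¹, so T = 2π/N = 444.42 s ≈ 444 s.
A positive N² confirms static stability across the interval.

444 s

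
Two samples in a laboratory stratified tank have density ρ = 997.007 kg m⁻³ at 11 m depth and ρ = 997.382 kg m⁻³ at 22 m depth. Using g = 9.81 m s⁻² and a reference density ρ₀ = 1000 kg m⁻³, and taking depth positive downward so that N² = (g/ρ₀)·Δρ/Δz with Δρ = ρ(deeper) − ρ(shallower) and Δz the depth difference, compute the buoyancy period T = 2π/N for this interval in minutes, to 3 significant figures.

Δρ = 997.382 − 997.007 = 0.375 kg m⁻³ over Δz = 22 − 11 = 11 m.
N² = (9.81/1000) × (0.375/11) = 3.3443 × 10⁻⁴ s⁻².
N = √(3.3443 × 10⁻⁴) = 0.018287 rad s⁻¹, so T = 2π/N = 343.59 s = 5.7265 min ≈ 5.73 min.

5.73 min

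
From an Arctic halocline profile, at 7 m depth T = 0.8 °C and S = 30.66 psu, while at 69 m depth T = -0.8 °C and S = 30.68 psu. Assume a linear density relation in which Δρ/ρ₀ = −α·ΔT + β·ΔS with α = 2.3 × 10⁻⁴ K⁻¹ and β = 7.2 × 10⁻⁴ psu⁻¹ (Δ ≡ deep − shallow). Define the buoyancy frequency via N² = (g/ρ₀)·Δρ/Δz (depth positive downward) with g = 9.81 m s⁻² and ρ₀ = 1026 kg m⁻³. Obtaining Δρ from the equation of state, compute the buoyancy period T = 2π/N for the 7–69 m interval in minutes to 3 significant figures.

13.5 min

ΔT = -1.6 K, ΔS = +0.02 psu (deep − shallow).
Δρ/ρ₀ = −αΔT + βΔS = 3.68 × 10⁻⁴ + 1.44 × 10⁻⁵ = 3.824 × 10⁻⁴, so Δρ ≈ 0.3923 kg m⁻³.
N² = (g/ρ₀)·Δρ/Δz = g·(Δρ/ρ₀)/Δz = 9.81 × 3.824 × 10⁻⁴ / 62 = 6.0506 × 10⁻⁵ s⁻².
N = √(6.0506 × 10⁻⁵) = 7.7786 × 10⁻³ rad s⁻¹ → T = 2π/N = 807.75 s = 13.463 min ≈ 13.5 min.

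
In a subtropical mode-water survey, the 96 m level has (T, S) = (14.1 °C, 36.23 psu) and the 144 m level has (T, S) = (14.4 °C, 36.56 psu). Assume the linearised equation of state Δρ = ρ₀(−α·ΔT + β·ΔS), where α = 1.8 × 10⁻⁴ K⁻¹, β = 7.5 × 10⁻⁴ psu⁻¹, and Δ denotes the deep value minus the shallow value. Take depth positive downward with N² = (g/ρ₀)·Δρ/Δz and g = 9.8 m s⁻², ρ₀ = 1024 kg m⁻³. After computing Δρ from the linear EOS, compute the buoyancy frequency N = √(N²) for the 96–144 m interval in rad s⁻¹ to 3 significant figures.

6.29 × 10⁻³ rad s⁻¹

ΔT = +0.3 K, ΔS = +0.33 psu (deep − shallow).
Δρ/ρ₀ = −αΔT + βΔS = -5.40 × 10⁻⁵ + 2.475 × 10⁻⁴ = 1.935 × 10⁻⁴, so Δρ ≈ 0.1981 kg m⁻³.
N² = (g/ρ₀)·Δρ/Δz = g·(Δρ/ρ₀)/Δz = 9.8 × 1.935 × 10⁻⁴ / 48 = 3.9506 × 10⁻⁵ s⁻².
N = √(3.9506 × 10⁻⁵) = 6.2854 × 10⁻³ rad s⁻¹ ≈ 6.29 × 10⁻³ rad s⁻¹.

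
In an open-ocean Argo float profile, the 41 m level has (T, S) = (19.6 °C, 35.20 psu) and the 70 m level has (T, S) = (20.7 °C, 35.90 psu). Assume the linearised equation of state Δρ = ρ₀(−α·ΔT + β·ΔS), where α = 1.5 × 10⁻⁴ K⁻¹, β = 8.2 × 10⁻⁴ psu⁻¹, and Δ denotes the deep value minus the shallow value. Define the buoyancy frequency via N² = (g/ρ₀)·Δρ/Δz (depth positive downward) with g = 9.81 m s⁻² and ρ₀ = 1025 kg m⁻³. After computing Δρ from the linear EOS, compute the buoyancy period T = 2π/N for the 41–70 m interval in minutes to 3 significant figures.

ΔT = +1.1 K, ΔS = +0.70 psu (deep − shallow).
Δρ/ρ₀ = −αΔT + βΔS = -1.65 × 10⁻⁴ + 5.74 × 10⁻⁴ = 4.09 × 10⁻⁴, so Δρ ≈ 0.4192 kg m⁻³.
N² = (g/ρ₀)·Δρ/Δz = g·(Δρ/ρ₀)/Δz = 9.81 × 4.09 × 10⁻⁴ / 29 = 1.3835 × 10⁻⁴ s⁻².
N = √(1.3835 × 10⁻⁴) = 0.011762 rad s⁻¹ → T = 2π/N = 534.19 s = 8.9032 min ≈ 8.90 min.

8.90 min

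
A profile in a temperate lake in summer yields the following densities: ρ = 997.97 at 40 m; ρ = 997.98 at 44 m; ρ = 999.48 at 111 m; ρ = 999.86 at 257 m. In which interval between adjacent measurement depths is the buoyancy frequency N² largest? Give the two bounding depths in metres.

44–111 m

Compute the density gradient over each adjacent pair:
  40–44 m: Δρ/Δz = 0.01/4 = 2.5 × 10⁻³ kg m⁻⁴
  44–111 m: Δρ/Δz = 1.50/67 = 0.022 kg m⁻⁴
  111–257 m: Δρ/Δz = 0.38/146 = 2.6 × 10⁻³ kg m⁻⁴
The largest gradient is in the 44–111 m interval — the pycnocline.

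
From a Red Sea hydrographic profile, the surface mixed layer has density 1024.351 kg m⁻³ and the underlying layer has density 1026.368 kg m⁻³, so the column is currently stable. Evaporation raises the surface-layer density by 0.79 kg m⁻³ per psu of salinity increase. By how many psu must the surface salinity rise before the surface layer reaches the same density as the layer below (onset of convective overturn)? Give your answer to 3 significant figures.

Density deficit of the surface layer: 1026.368 − 1024.351 = 2.017 kg m⁻³.
Required change = 2.017 / 0.79 = 2.55 psu.

2.55 psu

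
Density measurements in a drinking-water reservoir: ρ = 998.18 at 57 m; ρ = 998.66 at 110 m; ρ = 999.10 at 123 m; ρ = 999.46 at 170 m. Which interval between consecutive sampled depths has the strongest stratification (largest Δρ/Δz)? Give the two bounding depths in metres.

Compute the density gradient over each adjacent pair:
  57–110 m: Δρ/Δz = 0.48/53 = 9.1 × 10⁻³ kg m⁻⁴
  110–123 m: Δρ/Δz = 0.44/13 = 0.034 kg m⁻⁴
  123–170 m: Δρ/Δz = 0.36/47 = 7.7 × 10⁻³ kg m⁻⁴
The largest gradient is in the 110–123 m interval — the pycnocline.

110–123 m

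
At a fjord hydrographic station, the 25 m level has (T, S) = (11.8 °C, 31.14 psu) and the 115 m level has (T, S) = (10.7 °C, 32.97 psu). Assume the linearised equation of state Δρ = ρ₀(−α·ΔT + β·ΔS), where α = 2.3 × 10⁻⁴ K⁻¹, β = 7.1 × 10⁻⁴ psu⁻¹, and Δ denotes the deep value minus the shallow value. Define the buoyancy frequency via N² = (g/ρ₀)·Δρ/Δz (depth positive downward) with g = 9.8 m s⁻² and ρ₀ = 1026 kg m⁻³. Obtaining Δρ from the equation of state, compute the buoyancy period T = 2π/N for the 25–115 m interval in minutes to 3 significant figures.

ΔT = -1.1 K, ΔS = +1.83 psu (deep − shallow).
Δρ/ρ₀ = −αΔT + βΔS = 2.53 × 10⁻⁴ + 1.2993 × 10⁻³ = 1.5523 × 10⁻³, so Δρ ≈ 1.593 kg m⁻³.
N² = (g/ρ₀)·Δρ/Δz = g·(Δρ/ρ₀)/Δz = 9.8 × 1.5523 × 10⁻³ / 90 = 1.6903 × 10⁻⁴ s⁻².
N = √(1.6903 × 10⁻⁴) = 0.013001 rad s⁻¹ → T = 2π/N = 483.28 s = 8.0547 min ≈ 8.05 min.

8.05 min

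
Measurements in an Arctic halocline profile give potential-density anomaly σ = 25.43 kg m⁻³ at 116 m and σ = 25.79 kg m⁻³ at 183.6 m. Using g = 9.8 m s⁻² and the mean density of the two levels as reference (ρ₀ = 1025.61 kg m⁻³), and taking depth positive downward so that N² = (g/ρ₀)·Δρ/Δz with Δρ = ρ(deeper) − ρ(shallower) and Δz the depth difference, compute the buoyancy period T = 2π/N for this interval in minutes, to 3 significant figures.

Δρ = 1025.79 − 1025.43 = 0.36 kg m⁻³ over Δz = 183.6 − 116 = 67.6 m.
N² = (9.8/1025.61) × (0.36/67.6) = 5.0886 × 10⁻⁵ s⁻².
N = √(5.0886 × 10⁻⁵) = 7.1334 × 10⁻³ rad s⁻¹, so T = 2π/N = 880.81 s = 14.680 min ≈ 14.7 min.

14.7 min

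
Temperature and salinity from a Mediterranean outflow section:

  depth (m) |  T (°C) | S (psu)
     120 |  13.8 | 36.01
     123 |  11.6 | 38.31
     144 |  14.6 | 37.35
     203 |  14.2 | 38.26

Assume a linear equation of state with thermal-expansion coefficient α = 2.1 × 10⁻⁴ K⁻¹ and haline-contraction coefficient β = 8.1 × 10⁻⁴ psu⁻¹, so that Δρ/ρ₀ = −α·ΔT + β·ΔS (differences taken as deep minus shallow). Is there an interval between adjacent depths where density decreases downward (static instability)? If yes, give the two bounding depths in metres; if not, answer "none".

Evaluate Δρ/ρ₀ = −αΔT + βΔS across each adjacent pair:
  120–123 m: −αΔT+βΔS = −(2.1 × 10⁻⁴)(-2.2)+(8.1 × 10⁻⁴)(+2.30) = 2.3 × 10⁻³ → stable
  123–144 m: −αΔT+βΔS = −(2.1 × 10⁻⁴)(+3.0)+(8.1 × 10⁻⁴)(-0.96) = -1.4 × 10⁻³ → UNSTABLE
  144–203 m: −αΔT+βΔS = −(2.1 × 10⁻⁴)(-0.4)+(8.1 × 10⁻⁴)(+0.91) = 8.2 × 10⁻⁴ → stable
The 123–144 m interval has Δρ < 0: lighter water underlies denser water.

123–144 m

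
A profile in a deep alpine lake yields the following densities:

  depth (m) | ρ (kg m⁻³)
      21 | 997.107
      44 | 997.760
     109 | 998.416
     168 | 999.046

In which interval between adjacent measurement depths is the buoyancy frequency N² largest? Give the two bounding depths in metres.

21–44 m

Compute the density gradient over each adjacent pair:
  21–44 m: Δρ/Δz = 0.653/23 = 0.028 kg m⁻⁴
  44–109 m: Δρ/Δz = 0.656/65 = 0.010 kg m⁻⁴
  109–168 m: Δρ/Δz = 0.630/59 = 0.011 kg m⁻⁴
The largest gradient is in the 21–44 m interval — the pycnocline.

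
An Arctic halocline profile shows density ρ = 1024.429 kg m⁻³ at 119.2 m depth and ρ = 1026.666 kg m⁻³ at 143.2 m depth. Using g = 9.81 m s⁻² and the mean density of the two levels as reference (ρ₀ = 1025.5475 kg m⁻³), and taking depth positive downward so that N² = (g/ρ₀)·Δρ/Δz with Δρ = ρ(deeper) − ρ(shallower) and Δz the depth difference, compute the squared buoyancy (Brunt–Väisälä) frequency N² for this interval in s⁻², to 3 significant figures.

Δρ = 1026.666 − 1024.429 = 2.237 kg m⁻³ over Δz = 143.2 − 119.2 = 24 m.
N² = (9.81/1025.5475) × (2.237/24) = 8.9160 × 10⁻⁴ s⁻² ≈ 8.92 × 10⁻⁴ s⁻².
A positive N² confirms static stability across the interval.

8.92 × 10⁻⁴ s⁻²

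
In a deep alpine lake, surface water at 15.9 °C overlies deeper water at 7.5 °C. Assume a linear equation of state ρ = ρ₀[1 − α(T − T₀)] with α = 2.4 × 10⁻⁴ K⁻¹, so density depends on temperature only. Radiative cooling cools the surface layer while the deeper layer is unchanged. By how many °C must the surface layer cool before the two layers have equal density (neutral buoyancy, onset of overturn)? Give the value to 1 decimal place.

8.4 °C

With temperature the only control, equal density requires T_surf′ = T_deep.
T_surf′ = 7.5 °C.
Cooling required: 15.9 − 7.5 = 8.4 °C.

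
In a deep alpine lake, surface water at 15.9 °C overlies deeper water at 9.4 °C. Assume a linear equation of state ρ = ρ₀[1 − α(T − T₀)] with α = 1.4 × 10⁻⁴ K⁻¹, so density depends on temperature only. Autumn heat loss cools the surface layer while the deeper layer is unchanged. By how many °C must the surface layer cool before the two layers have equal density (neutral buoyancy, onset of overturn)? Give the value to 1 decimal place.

With temperature the only control, equal density requires T_surf′ = T_deep.
T_surf′ = 9.4 °C.
Cooling required: 15.9 − 9.4 = 6.5 °C.

6.5 °C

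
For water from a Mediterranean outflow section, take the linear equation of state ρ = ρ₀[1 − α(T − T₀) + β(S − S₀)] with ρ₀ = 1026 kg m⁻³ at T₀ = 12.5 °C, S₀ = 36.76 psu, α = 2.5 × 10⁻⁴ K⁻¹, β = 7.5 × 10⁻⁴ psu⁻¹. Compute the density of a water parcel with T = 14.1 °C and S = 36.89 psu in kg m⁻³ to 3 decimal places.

T − T₀ = +1.6 K, S − S₀ = +0.13 psu.
Bracket = 1 − α·(+1.6) + β·(+0.13) = 1 + (-3.025 × 10⁻⁴) = 0.9996975.
ρ = 1026 × 0.9996975 = 1025.690 kg m⁻³.

1025.690 kg m⁻³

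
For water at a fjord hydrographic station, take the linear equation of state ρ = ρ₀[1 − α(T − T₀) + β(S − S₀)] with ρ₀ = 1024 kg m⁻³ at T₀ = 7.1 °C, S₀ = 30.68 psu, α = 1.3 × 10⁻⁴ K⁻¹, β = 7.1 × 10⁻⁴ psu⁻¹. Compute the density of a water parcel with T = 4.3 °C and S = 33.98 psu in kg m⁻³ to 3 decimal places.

1026.772 kg m⁻³

T − T₀ = -2.8 K, S − S₀ = +3.30 psu.
Bracket = 1 − α·(-2.8) + β·(+3.30) = 1 + (2.707 × 10⁻³) = 1.0027070.
ρ = 1024 × 1.0027070 = 1026.772 kg m⁻³.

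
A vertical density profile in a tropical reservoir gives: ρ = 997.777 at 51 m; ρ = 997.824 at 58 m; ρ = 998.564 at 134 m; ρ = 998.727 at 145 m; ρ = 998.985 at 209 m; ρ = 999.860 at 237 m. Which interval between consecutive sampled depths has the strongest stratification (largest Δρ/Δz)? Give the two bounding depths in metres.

209–237 m

Compute the density gradient over each adjacent pair:
  51–58 m: Δρ/Δz = 0.047/7 = 6.7 × 10⁻³ kg m⁻⁴
  58–134 m: Δρ/Δz = 0.740/76 = 9.7 × 10⁻³ kg m⁻⁴
  134–145 m: Δρ/Δz = 0.163/11 = 0.015 kg m⁻⁴
  145–209 m: Δρ/Δz = 0.258/64 = 4.0 × 10⁻³ kg m⁻⁴
  209–237 m: Δρ/Δz = 0.875/28 = 0.031 kg m⁻⁴
The largest gradient is in the 209–237 m interval — the pycnocline.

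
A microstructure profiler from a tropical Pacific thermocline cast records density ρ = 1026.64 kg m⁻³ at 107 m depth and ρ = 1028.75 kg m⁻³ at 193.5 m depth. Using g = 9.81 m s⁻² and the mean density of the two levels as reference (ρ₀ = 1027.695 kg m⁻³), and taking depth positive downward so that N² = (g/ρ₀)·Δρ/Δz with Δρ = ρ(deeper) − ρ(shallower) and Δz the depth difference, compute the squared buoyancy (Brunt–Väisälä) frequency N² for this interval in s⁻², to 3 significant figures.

2.33 × 10⁻⁴ s⁻²

Δρ = 1028.75 − 1026.64 = 2.11 kg m⁻³ over Δz = 193.5 − 107 = 86.5 m.
N² = (9.81/1027.695) × (2.11/86.5) = 2.3285 × 10⁻⁴ s⁻² ≈ 2.33 × 10⁻⁴ s⁻².
A positive N² confirms static stability across the interval.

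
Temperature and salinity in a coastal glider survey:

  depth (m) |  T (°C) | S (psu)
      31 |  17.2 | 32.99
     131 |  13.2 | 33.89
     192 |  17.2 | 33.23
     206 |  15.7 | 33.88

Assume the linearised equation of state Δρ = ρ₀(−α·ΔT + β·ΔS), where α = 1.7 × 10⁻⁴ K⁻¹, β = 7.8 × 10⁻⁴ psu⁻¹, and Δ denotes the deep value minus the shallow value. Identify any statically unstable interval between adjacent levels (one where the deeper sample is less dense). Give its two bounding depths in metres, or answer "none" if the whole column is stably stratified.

Evaluate Δρ/ρ₀ = −αΔT + βΔS across each adjacent pair:
  31–131 m: −αΔT+βΔS = −(1.7 × 10⁻⁴)(-4.0)+(7.8 × 10⁻⁴)(+0.90) = 1.4 × 10⁻³ → stable
  131–192 m: −αΔT+βΔS = −(1.7 × 10⁻⁴)(+4.0)+(7.8 × 10⁻⁴)(-0.66) = -1.2 × 10⁻³ → UNSTABLE
  192–206 m: −αΔT+βΔS = −(1.7 × 10⁻⁴)(-1.5)+(7.8 × 10⁻⁴)(+0.65) = 7.6 × 10⁻⁴ → stable
The 131–192 m interval has Δρ < 0: lighter water underlies denser water.

131–192 m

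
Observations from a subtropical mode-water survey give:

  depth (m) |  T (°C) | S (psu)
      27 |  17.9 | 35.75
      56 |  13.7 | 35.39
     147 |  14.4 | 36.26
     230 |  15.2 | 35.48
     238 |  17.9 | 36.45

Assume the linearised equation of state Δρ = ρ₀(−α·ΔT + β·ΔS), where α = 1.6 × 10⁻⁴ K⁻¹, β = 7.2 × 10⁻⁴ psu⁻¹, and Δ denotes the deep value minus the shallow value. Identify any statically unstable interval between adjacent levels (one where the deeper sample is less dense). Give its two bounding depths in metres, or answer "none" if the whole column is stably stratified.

Evaluate Δρ/ρ₀ = −αΔT + βΔS across each adjacent pair:
  27–56 m: −αΔT+βΔS = −(1.6 × 10⁻⁴)(-4.2)+(7.2 × 10⁻⁴)(-0.36) = 4.1 × 10⁻⁴ → stable
  56–147 m: −αΔT+βΔS = −(1.6 × 10⁻⁴)(+0.7)+(7.2 × 10⁻⁴)(+0.87) = 5.1 × 10⁻⁴ → stable
  147–230 m: −αΔT+βΔS = −(1.6 × 10⁻⁴)(+0.8)+(7.2 × 10⁻⁴)(-0.78) = -6.9 × 10⁻⁴ → UNSTABLE
  230–238 m: −αΔT+βΔS = −(1.6 × 10⁻⁴)(+2.7)+(7.2 × 10⁻⁴)(+0.97) = 2.7 × 10⁻⁴ → stable
The 147–230 m interval has Δρ < 0: lighter water underlies denser water.

147–230 m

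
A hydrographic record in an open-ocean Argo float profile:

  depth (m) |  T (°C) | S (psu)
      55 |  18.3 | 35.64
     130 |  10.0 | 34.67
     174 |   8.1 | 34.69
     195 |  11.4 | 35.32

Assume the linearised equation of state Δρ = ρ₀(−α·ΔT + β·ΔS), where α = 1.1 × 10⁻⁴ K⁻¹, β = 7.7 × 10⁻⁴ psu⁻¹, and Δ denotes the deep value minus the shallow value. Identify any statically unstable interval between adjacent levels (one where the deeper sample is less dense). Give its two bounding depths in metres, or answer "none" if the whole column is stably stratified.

Evaluate Δρ/ρ₀ = −αΔT + βΔS across each adjacent pair:
  55–130 m: −αΔT+βΔS = −(1.1 × 10⁻⁴)(-8.3)+(7.7 × 10⁻⁴)(-0.97) = 1.7 × 10⁻⁴ → stable
  130–174 m: −αΔT+βΔS = −(1.1 × 10⁻⁴)(-1.9)+(7.7 × 10⁻⁴)(+0.02) = 2.2 × 10⁻⁴ → stable
  174–195 m: −αΔT+βΔS = −(1.1 × 10⁻⁴)(+3.3)+(7.7 × 10⁻⁴)(+0.63) = 1.2 × 10⁻⁴ → stable
Every interval has Δρ > 0: the column is stably stratified throughout.

none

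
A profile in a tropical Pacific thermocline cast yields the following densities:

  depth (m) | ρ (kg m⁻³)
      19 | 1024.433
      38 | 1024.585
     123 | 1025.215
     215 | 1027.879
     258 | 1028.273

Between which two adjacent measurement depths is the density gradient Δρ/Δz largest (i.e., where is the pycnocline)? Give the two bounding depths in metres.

Compute the density gradient over each adjacent pair:
  19–38 m: Δρ/Δz = 0.152/19 = 8.0 × 10⁻³ kg m⁻⁴
  38–123 m: Δρ/Δz = 0.630/85 = 7.4 × 10⁻³ kg m⁻⁴
  123–215 m: Δρ/Δz = 2.664/92 = 0.029 kg m⁻⁴
  215–258 m: Δρ/Δz = 0.394/43 = 9.2 × 10⁻³ kg m⁻⁴
The largest gradient is in the 123–215 m interval — the pycnocline.

123–215 m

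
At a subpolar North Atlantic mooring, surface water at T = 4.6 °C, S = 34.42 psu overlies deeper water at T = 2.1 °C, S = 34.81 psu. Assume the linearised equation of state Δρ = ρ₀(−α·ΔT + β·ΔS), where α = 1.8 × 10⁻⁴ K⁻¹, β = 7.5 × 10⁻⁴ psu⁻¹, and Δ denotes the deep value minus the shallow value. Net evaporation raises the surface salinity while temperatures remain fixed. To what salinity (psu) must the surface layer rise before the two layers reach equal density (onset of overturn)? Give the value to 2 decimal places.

Neutral buoyancy requires −α(T_deep − T_surf) + β(S_deep − S_surf′) = 0.
S_surf′ = S_deep − (α/β)·ΔT = 34.81 − (1.8 × 10⁻⁴/7.5 × 10⁻⁴)·(-2.5) = 35.4100 psu.
Increase required: 35.4100 − 34.42 = 0.9900 psu.

35.41 psu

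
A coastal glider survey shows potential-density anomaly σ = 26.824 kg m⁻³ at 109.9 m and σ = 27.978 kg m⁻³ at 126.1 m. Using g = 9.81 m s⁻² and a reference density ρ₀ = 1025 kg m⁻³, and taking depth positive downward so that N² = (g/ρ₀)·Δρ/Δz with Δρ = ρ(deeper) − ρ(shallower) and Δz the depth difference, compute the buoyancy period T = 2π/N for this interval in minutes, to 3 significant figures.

Δρ = 1027.978 − 1026.824 = 1.154 kg m⁻³ over Δz = 126.1 − 109.9 = 16.2 m.
N² = (9.81/1025) × (1.154/16.2) = 6.8177 × 10⁻⁴ s⁻².
N = √(6.8177 × 10⁻⁴) = 0.026111 rad s⁻¹, so T = 2π/N = 240.63 s = 4.0105 min ≈ 4.01 min.

4.01 min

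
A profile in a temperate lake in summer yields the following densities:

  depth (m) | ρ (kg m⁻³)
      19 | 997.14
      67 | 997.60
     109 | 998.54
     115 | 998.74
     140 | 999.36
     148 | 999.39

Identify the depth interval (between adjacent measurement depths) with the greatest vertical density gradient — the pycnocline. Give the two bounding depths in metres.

Compute the density gradient over each adjacent pair:
  19–67 m: Δρ/Δz = 0.46/48 = 9.6 × 10⁻³ kg m⁻⁴
  67–109 m: Δρ/Δz = 0.94/42 = 0.022 kg m⁻⁴
  109–115 m: Δρ/Δz = 0.20/6 = 0.033 kg m⁻⁴
  115–140 m: Δρ/Δz = 0.62/25 = 0.025 kg m⁻⁴
  140–148 m: Δρ/Δz = 0.03/8 = 3.7 × 10⁻³ kg m⁻⁴
The largest gradient is in the 109–115 m interval — the pycnocline.

109–115 m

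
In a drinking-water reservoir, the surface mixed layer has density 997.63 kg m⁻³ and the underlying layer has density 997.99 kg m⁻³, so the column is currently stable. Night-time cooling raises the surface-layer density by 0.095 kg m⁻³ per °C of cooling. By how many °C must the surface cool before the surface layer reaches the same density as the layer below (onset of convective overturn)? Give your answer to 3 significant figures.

Density deficit of the surface layer: 997.99 − 997.63 = 0.36 kg m⁻³.
Required change = 0.36 / 0.095 = 3.79 °C.

3.79 °C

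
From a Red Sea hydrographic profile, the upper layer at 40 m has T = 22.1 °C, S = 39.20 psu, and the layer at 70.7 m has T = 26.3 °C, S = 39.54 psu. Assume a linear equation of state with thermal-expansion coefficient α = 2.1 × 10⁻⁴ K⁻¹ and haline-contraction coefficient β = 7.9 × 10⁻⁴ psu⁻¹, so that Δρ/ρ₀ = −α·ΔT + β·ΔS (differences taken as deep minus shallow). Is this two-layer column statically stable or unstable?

unstable

ΔT = 26.3 − 22.1 = +4.2 K and ΔS = 39.54 − 39.20 = +0.34 psu (deep − shallow).
−αΔT = -8.82 × 10⁻⁴; βΔS = 2.686 × 10⁻⁴; sum Δρ/ρ₀ = -6.134 × 10⁻⁴.
Δρ/ρ₀ < 0, so Δρ < 0: deeper water is lighter → statically unstable; the column would overturn.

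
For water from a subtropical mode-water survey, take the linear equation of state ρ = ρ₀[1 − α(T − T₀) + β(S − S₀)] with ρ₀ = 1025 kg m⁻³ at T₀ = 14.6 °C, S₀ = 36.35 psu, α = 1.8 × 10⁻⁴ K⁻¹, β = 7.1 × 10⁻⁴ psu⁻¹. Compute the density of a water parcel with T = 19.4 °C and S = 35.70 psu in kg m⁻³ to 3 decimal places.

T − T₀ = +4.8 K, S − S₀ = -0.65 psu.
Bracket = 1 − α·(+4.8) + β·(-0.65) = 1 + (-1.3255 × 10⁻³) = 0.9986745.
ρ = 1025 × 0.9986745 = 1023.641 kg m⁻³.

1023.641 kg m⁻³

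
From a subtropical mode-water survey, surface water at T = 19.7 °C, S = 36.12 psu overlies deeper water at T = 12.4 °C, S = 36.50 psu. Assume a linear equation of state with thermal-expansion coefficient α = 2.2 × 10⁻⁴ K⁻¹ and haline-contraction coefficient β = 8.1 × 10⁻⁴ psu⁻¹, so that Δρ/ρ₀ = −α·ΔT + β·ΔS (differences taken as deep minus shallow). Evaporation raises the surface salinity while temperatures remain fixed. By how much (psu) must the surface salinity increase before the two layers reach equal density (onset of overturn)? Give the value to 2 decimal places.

2.36 psu

Neutral buoyancy requires −α(T_deep − T_surf) + β(S_deep − S_surf′) = 0.
S_surf′ = S_deep − (α/β)·ΔT = 36.50 − (2.2 × 10⁻⁴/8.1 × 10⁻⁴)·(-7.3) = 38.4827 psu.
Increase required: 38.4827 − 36.12 = 2.3627 psu.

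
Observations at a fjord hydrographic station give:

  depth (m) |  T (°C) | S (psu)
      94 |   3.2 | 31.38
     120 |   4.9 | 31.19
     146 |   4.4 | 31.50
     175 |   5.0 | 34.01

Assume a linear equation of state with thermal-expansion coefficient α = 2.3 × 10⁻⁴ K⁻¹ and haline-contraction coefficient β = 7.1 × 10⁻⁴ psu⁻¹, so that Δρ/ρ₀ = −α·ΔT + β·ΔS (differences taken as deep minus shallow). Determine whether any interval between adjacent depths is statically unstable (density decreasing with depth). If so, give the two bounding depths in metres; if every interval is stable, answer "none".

94–120 m

Evaluate Δρ/ρ₀ = −αΔT + βΔS across each adjacent pair:
  94–120 m: −αΔT+βΔS = −(2.3 × 10⁻⁴)(+1.7)+(7.1 × 10⁻⁴)(-0.19) = -5.3 × 10⁻⁴ → UNSTABLE
  120–146 m: −αΔT+βΔS = −(2.3 × 10⁻⁴)(-0.5)+(7.1 × 10⁻⁴)(+0.31) = 3.4 × 10⁻⁴ → stable
  146–175 m: −αΔT+βΔS = −(2.3 × 10⁻⁴)(+0.6)+(7.1 × 10⁻⁴)(+2.51) = 1.6 × 10⁻³ → stable
The 94–120 m interval has Δρ < 0: lighter water underlies denser water.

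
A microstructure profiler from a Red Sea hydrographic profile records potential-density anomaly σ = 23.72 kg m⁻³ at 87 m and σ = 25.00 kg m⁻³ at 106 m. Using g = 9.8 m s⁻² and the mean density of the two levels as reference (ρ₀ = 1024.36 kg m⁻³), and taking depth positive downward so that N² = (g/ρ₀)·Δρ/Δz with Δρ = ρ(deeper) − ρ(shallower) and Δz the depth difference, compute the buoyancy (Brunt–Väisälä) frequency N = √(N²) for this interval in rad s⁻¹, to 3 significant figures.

0.0254 rad s⁻¹

Δρ = 1025.00 − 1023.72 = 1.28 kg m⁻³ over Δz = 106 − 87 = 19 m.
N² = (9.8/1024.36) × (1.28/19) = 6.4451 × 10⁻⁴ s⁻².
N = √(6.4451 × 10⁻⁴) = 0.025387 rad s⁻¹ ≈ 0.0254 rad s⁻¹.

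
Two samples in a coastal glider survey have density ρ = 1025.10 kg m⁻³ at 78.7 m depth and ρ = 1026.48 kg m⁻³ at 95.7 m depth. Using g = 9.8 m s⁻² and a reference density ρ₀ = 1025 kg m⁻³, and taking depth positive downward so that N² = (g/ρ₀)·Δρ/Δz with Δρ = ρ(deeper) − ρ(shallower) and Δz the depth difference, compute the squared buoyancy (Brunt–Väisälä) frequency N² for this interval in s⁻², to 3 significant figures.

7.76 × 10⁻⁴ s⁻²

Δρ = 1026.48 − 1025.10 = 1.38 kg m⁻³ over Δz = 95.7 − 78.7 = 17 m.
N² = (9.8/1025) × (1.38/17) = 7.7613 × 10⁻⁴ s⁻² ≈ 7.76 × 10⁻⁴ s⁻².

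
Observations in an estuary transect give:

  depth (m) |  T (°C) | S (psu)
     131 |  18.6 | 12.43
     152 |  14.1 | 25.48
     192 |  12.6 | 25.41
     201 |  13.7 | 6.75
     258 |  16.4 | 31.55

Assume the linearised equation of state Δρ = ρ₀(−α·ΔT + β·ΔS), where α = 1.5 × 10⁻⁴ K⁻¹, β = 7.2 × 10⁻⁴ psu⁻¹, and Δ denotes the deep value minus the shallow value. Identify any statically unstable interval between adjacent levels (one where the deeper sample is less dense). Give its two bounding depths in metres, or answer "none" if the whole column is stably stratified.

192–201 m

Evaluate Δρ/ρ₀ = −αΔT + βΔS across each adjacent pair:
  131–152 m: −αΔT+βΔS = −(1.5 × 10⁻⁴)(-4.5)+(7.2 × 10⁻⁴)(+13.05) = 0.010 → stable
  152–192 m: −αΔT+βΔS = −(1.5 × 10⁻⁴)(-1.5)+(7.2 × 10⁻⁴)(-0.07) = 1.7 × 10⁻⁴ → stable
  192–201 m: −αΔT+βΔS = −(1.5 × 10⁻⁴)(+1.1)+(7.2 × 10⁻⁴)(-18.66) = -0.014 → UNSTABLE
  201–258 m: −αΔT+βΔS = −(1.5 × 10⁻⁴)(+2.7)+(7.2 × 10⁻⁴)(+24.80) = 0.017 → stable
The 192–201 m interval has Δρ < 0: lighter water underlies denser water.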